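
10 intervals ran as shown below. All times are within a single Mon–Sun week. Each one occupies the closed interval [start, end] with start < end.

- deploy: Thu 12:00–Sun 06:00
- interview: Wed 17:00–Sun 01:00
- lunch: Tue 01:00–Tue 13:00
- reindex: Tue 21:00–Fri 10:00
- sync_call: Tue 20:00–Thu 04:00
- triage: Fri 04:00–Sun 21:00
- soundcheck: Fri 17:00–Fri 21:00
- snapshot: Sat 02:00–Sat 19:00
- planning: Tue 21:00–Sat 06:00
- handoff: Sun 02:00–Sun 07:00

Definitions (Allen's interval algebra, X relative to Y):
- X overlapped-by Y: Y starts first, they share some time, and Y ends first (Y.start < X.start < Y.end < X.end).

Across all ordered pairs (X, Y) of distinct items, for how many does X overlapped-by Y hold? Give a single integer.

Checking all 90 ordered pairs for relation 'overlapped-by'; matching pairs in alphabetical order:
(deploy, interview): deploy overlapped-by interview ✓
(deploy, planning): deploy overlapped-by planning ✓
(deploy, reindex): deploy overlapped-by reindex ✓
(handoff, deploy): handoff overlapped-by deploy ✓
(interview, planning): interview overlapped-by planning ✓
(interview, reindex): interview overlapped-by reindex ✓
(interview, sync_call): interview overlapped-by sync_call ✓
(planning, sync_call): planning overlapped-by sync_call ✓
(reindex, sync_call): reindex overlapped-by sync_call ✓
(snapshot, planning): snapshot overlapped-by planning ✓
(triage, deploy): triage overlapped-by deploy ✓
(triage, interview): triage overlapped-by interview ✓
(triage, planning): triage overlapped-by planning ✓
(triage, reindex): triage overlapped-by reindex ✓
Count: 14.

14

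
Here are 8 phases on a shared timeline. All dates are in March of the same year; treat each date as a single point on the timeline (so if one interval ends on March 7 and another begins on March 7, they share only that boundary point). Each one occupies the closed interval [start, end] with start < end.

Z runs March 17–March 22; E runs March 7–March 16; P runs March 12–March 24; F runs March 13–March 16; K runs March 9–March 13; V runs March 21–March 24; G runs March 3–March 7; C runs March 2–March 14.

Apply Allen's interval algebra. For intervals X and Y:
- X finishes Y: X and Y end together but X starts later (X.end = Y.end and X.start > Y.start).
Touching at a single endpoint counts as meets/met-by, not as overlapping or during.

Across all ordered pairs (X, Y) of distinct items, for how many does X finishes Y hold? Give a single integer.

2

Checking all 56 ordered pairs for relation 'finishes'; matching pairs in alphabetical order:
(F, E): F finishes E ✓
(V, P): V finishes P ✓
Count: 2.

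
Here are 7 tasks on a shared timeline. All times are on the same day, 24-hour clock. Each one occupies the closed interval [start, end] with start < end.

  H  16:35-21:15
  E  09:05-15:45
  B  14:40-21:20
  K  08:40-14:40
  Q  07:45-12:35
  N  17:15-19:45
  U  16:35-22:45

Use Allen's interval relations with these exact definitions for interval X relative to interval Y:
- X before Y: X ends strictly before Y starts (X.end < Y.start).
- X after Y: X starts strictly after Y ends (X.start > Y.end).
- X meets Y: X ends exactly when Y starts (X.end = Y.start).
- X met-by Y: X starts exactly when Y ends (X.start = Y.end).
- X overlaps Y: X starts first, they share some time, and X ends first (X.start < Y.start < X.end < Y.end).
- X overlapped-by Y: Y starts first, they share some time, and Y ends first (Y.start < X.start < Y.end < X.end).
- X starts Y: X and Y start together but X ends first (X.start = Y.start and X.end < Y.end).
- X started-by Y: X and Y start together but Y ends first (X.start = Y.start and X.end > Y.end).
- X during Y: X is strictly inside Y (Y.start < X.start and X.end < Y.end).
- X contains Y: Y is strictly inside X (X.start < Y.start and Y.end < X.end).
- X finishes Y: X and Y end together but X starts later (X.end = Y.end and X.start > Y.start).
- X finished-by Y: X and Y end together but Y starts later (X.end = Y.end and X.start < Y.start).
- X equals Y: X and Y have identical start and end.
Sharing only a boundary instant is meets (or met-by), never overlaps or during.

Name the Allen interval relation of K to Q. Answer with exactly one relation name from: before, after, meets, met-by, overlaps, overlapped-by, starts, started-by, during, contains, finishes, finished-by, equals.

overlapped-by

K = [08:40, 14:40]; Q = [07:45, 12:35].
Compare endpoints: K.start > Q.start, K.start < Q.end, K.end > Q.start, K.end > Q.end.
That pattern is 'overlapped-by'.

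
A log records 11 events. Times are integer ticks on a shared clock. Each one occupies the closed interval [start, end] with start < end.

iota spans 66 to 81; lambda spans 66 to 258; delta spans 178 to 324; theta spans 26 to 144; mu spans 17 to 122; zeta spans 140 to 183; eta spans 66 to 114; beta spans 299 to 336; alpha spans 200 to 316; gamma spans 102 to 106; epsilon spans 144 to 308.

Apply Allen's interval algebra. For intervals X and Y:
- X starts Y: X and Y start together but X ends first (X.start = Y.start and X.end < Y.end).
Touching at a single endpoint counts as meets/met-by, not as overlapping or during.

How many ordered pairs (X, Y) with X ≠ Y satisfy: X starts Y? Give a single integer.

3

Checking all 110 ordered pairs for relation 'starts'; matching pairs in alphabetical order:
(eta, lambda): eta starts lambda ✓
(iota, eta): iota starts eta ✓
(iota, lambda): iota starts lambda ✓
Count: 3.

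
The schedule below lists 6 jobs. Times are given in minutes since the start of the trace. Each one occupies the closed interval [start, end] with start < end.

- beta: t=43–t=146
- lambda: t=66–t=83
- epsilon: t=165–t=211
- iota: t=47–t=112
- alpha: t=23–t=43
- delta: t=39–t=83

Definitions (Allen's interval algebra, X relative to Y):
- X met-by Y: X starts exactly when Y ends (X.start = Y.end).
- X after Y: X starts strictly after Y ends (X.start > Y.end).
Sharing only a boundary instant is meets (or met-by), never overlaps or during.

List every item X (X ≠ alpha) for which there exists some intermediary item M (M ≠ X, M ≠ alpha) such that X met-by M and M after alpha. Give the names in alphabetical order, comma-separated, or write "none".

Target alpha = [t=23, t=43].
Intermediaries M with M after alpha: epsilon, iota, lambda.
Via epsilon — items with X met-by epsilon: none.
Via iota — items with X met-by iota: none.
Via lambda — items with X met-by lambda: none.
Union: none.

none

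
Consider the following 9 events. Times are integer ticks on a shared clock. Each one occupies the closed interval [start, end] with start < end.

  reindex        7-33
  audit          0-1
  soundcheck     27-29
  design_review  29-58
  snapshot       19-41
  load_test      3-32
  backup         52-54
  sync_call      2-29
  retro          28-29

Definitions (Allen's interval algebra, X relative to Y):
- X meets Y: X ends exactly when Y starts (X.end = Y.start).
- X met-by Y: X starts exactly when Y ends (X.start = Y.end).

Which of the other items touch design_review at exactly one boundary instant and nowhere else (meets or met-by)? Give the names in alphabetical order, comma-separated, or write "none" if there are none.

retro, soundcheck, sync_call

Target design_review = [29, 58].
audit [0, 1] → before → no.
backup [52, 54] → during → no.
load_test [3, 32] → overlaps → no.
reindex [7, 33] → overlaps → no.
retro [28, 29] → meets → yes.
snapshot [19, 41] → overlaps → no.
soundcheck [27, 29] → meets → yes.
sync_call [2, 29] → meets → yes.
Result: retro, soundcheck, sync_call.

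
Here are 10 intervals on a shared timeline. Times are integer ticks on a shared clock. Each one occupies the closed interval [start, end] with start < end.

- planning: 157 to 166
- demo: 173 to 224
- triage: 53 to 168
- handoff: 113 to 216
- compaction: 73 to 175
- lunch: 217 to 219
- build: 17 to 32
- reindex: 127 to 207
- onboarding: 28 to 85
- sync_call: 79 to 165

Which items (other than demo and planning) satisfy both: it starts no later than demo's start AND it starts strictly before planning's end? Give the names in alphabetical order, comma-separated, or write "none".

Conditions: its start is no later than demo's start (X.start <= 173) AND its start is strictly before planning's end (X.start < 166).
build: start 17 <= 173? ✓; start 17 < 166? ✓ → yes.
compaction: start 73 <= 173? ✓; start 73 < 166? ✓ → yes.
handoff: start 113 <= 173? ✓; start 113 < 166? ✓ → yes.
lunch: start 217 <= 173? ✗; start 217 < 166? ✗ → no.
onboarding: start 28 <= 173? ✓; start 28 < 166? ✓ → yes.
reindex: start 127 <= 173? ✓; start 127 < 166? ✓ → yes.
sync_call: start 79 <= 173? ✓; start 79 < 166? ✓ → yes.
triage: start 53 <= 173? ✓; start 53 < 166? ✓ → yes.
Result: build, compaction, handoff, onboarding, reindex, sync_call, triage.

build, compaction, handoff, onboarding, reindex, sync_call, triage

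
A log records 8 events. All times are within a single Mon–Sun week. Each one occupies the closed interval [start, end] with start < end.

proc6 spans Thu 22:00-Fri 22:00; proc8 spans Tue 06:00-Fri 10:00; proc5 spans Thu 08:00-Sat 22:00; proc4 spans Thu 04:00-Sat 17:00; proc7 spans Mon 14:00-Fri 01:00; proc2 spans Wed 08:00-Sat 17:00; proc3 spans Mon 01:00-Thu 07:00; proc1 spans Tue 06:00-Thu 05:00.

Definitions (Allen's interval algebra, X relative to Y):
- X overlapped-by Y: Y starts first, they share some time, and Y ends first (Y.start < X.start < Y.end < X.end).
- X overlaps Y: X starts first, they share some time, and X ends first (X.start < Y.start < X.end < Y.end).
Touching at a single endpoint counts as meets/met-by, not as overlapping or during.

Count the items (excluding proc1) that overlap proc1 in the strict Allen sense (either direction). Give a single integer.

Target proc1 = [Tue 06:00, Thu 05:00].
proc2 [Wed 08:00, Sat 17:00] → overlapped-by → counts.
proc3 [Mon 01:00, Thu 07:00] → contains → no.
proc4 [Thu 04:00, Sat 17:00] → overlapped-by → counts.
proc5 [Thu 08:00, Sat 22:00] → after → no.
proc6 [Thu 22:00, Fri 22:00] → after → no.
proc7 [Mon 14:00, Fri 01:00] → contains → no.
proc8 [Tue 06:00, Fri 10:00] → started-by → no.
Total: 2.

2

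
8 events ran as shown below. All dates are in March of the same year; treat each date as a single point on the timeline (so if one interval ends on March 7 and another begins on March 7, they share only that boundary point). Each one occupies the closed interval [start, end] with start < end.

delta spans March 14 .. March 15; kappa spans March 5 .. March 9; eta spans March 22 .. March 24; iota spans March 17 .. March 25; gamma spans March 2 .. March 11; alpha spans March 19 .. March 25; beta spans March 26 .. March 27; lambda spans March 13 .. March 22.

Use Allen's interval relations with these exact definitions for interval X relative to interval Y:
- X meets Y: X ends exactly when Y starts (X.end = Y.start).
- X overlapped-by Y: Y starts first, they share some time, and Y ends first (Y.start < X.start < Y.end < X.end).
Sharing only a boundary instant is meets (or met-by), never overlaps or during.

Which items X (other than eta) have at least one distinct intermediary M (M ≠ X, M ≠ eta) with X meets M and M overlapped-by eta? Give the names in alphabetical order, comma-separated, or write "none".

Target eta = [March 22, March 24].
Intermediaries M with M overlapped-by eta: none.
Union: none.

none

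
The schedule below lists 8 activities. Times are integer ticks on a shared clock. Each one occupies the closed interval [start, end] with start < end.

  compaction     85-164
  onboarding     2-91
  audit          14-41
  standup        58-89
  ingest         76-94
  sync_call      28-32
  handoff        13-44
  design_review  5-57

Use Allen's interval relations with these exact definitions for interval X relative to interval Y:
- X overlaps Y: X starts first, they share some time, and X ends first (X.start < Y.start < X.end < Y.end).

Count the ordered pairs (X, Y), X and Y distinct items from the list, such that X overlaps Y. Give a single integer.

5

Checking all 56 ordered pairs for relation 'overlaps'; matching pairs in alphabetical order:
(ingest, compaction): ingest overlaps compaction ✓
(onboarding, compaction): onboarding overlaps compaction ✓
(onboarding, ingest): onboarding overlaps ingest ✓
(standup, compaction): standup overlaps compaction ✓
(standup, ingest): standup overlaps ingest ✓
Count: 5.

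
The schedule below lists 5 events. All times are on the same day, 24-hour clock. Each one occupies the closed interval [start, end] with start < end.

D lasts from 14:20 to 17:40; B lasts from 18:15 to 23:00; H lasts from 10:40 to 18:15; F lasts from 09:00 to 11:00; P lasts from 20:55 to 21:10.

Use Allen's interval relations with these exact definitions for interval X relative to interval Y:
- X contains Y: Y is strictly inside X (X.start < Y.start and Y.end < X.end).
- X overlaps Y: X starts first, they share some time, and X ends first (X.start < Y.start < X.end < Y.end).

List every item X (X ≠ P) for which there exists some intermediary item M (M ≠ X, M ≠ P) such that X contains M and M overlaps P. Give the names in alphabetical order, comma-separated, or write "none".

Target P = [20:55, 21:10].
Intermediaries M with M overlaps P: none.
Union: none.

none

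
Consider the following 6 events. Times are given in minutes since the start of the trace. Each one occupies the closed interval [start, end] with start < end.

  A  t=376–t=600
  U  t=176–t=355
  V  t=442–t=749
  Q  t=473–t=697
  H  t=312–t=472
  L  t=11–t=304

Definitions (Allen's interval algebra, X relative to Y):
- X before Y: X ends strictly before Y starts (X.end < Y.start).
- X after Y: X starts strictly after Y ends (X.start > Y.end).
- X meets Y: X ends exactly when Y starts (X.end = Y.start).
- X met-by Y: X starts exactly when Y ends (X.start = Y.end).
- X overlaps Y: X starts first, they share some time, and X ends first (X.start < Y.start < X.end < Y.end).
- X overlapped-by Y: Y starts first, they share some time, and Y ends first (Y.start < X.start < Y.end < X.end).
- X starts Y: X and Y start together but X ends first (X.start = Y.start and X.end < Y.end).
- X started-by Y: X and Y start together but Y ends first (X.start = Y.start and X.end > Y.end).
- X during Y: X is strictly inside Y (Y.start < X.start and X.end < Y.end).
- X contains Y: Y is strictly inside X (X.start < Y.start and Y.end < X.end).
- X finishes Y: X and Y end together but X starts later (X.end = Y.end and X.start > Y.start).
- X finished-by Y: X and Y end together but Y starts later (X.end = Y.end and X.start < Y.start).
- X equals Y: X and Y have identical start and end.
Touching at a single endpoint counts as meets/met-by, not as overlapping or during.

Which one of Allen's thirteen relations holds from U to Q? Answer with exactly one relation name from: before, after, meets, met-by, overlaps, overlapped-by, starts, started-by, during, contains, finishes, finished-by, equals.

before

U = [t=176, t=355]; Q = [t=473, t=697].
Compare endpoints: U.start < Q.start, U.start < Q.end, U.end < Q.start, U.end < Q.end.
That pattern is 'before'.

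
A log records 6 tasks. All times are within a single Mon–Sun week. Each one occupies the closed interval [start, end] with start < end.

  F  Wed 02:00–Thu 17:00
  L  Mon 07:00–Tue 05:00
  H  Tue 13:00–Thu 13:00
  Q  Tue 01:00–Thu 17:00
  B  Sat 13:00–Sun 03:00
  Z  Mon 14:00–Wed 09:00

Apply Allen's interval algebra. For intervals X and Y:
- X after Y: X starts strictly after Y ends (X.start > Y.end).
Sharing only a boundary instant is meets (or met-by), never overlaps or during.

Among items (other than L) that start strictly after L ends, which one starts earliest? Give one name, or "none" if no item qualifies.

H

Target L = [Mon 07:00, Tue 05:00].
B [Sat 13:00, Sun 03:00] → after → candidate.
F [Wed 02:00, Thu 17:00] → after → candidate.
H [Tue 13:00, Thu 13:00] → after → candidate.
Q [Tue 01:00, Thu 17:00] → overlapped-by → excluded.
Z [Mon 14:00, Wed 09:00] → overlapped-by → excluded.
Among candidates, earliest start is Tue 13:00 → H.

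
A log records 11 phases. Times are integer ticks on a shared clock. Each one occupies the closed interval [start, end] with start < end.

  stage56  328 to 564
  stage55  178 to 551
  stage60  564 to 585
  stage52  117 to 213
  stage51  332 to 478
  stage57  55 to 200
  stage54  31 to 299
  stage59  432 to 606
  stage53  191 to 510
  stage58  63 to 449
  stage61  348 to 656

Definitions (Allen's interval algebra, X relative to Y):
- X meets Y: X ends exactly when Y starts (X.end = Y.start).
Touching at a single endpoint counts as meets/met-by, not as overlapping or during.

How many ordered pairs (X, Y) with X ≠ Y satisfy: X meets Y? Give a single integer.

Checking all 110 ordered pairs for relation 'meets'; matching pairs in alphabetical order:
(stage56, stage60): stage56 meets stage60 ✓
Count: 1.

1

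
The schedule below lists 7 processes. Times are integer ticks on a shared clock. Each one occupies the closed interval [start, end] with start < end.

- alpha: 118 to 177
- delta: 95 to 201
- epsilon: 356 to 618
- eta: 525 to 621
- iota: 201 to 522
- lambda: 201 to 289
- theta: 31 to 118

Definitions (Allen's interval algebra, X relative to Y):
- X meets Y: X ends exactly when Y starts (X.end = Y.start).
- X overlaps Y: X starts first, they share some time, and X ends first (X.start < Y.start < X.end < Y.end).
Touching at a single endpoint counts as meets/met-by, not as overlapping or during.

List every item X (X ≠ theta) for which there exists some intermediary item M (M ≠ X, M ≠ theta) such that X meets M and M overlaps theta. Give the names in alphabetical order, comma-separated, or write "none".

none

Target theta = [31, 118].
Intermediaries M with M overlaps theta: none.
Union: none.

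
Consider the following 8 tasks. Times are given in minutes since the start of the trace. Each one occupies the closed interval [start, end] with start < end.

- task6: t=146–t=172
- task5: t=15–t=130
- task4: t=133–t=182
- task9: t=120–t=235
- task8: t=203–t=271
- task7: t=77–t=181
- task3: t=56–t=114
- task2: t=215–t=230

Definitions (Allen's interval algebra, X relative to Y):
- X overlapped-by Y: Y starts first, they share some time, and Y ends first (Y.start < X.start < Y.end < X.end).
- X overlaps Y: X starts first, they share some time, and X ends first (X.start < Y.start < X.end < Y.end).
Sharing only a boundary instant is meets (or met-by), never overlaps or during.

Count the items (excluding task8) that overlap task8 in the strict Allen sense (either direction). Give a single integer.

1

Target task8 = [t=203, t=271].
task2 [t=215, t=230] → during → no.
task3 [t=56, t=114] → before → no.
task4 [t=133, t=182] → before → no.
task5 [t=15, t=130] → before → no.
task6 [t=146, t=172] → before → no.
task7 [t=77, t=181] → before → no.
task9 [t=120, t=235] → overlaps → counts.
Total: 1.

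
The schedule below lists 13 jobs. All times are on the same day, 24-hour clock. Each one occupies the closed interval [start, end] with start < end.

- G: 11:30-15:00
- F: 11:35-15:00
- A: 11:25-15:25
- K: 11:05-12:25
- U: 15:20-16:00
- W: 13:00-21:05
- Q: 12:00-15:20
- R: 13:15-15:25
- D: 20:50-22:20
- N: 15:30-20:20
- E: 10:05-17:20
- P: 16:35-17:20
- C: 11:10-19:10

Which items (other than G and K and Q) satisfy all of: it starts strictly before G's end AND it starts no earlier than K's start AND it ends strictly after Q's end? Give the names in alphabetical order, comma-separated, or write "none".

A, C, R, W

Conditions: its start is strictly before G's end (X.start < 15:00) AND its start is no earlier than K's start (X.start >= 11:05) AND its end is strictly after Q's end (X.end > 15:20).
A: start 11:25 < 15:00? ✓; start 11:25 >= 11:05? ✓; end 15:25 > 15:20? ✓ → yes.
C: start 11:10 < 15:00? ✓; start 11:10 >= 11:05? ✓; end 19:10 > 15:20? ✓ → yes.
D: start 20:50 < 15:00? ✗; start 20:50 >= 11:05? ✓; end 22:20 > 15:20? ✓ → no.
E: start 10:05 < 15:00? ✓; start 10:05 >= 11:05? ✗; end 17:20 > 15:20? ✓ → no.
F: start 11:35 < 15:00? ✓; start 11:35 >= 11:05? ✓; end 15:00 > 15:20? ✗ → no.
N: start 15:30 < 15:00? ✗; start 15:30 >= 11:05? ✓; end 20:20 > 15:20? ✓ → no.
P: start 16:35 < 15:00? ✗; start 16:35 >= 11:05? ✓; end 17:20 > 15:20? ✓ → no.
R: start 13:15 < 15:00? ✓; start 13:15 >= 11:05? ✓; end 15:25 > 15:20? ✓ → yes.
U: start 15:20 < 15:00? ✗; start 15:20 >= 11:05? ✓; end 16:00 > 15:20? ✓ → no.
W: start 13:00 < 15:00? ✓; start 13:00 >= 11:05? ✓; end 21:05 > 15:20? ✓ → yes.
Result: A, C, R, W.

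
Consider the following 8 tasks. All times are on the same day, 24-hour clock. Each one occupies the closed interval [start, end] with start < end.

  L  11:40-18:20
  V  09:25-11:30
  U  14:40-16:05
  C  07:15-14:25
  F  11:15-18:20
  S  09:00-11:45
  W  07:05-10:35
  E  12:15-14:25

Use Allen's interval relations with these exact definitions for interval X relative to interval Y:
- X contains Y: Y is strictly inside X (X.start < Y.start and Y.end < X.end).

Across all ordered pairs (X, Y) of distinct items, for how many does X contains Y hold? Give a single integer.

Checking all 56 ordered pairs for relation 'contains'; matching pairs in alphabetical order:
(C, S): C contains S ✓
(C, V): C contains V ✓
(F, E): F contains E ✓
(F, U): F contains U ✓
(L, E): L contains E ✓
(L, U): L contains U ✓
(S, V): S contains V ✓
Count: 7.

7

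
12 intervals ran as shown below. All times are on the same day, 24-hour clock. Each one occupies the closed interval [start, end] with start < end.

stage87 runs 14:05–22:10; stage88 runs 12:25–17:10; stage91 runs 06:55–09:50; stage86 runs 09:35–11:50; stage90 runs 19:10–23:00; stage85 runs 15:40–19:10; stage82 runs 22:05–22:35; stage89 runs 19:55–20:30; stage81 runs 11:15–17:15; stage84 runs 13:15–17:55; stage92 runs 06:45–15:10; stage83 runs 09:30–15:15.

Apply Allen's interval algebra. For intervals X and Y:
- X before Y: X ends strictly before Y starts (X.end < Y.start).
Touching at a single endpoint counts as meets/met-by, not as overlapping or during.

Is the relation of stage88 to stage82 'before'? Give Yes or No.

stage88 = [12:25, 17:10], stage82 = [22:05, 22:35].
Actual relation of stage88 to stage82: before.
Asked whether 'before' holds → Yes.

Yes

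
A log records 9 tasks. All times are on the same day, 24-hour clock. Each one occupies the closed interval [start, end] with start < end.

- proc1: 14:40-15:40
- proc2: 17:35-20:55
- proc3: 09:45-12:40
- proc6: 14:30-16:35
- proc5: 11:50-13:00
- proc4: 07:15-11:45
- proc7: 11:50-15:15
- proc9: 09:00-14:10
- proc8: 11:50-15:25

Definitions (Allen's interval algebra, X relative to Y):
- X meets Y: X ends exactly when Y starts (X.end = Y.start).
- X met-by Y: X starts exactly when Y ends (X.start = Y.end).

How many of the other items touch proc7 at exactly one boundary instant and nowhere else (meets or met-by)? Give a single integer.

Target proc7 = [11:50, 15:15].
proc1 [14:40, 15:40] → overlapped-by → no.
proc2 [17:35, 20:55] → after → no.
proc3 [09:45, 12:40] → overlaps → no.
proc4 [07:15, 11:45] → before → no.
proc5 [11:50, 13:00] → starts → no.
proc6 [14:30, 16:35] → overlapped-by → no.
proc8 [11:50, 15:25] → started-by → no.
proc9 [09:00, 14:10] → overlaps → no.
Total: 0.

0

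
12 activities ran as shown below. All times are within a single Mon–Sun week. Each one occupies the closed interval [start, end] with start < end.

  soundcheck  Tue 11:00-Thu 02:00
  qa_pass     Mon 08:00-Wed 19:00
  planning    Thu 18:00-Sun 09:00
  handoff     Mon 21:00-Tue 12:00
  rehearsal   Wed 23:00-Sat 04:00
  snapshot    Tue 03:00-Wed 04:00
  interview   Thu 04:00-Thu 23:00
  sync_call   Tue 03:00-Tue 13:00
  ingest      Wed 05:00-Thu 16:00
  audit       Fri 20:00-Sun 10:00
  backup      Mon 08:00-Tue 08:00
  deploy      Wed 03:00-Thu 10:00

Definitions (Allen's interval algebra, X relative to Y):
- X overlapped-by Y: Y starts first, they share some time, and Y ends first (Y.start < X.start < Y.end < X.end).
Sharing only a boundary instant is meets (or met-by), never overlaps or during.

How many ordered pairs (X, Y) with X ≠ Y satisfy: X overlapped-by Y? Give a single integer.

Checking all 132 ordered pairs for relation 'overlapped-by'; matching pairs in alphabetical order:
(audit, planning): audit overlapped-by planning ✓
(audit, rehearsal): audit overlapped-by rehearsal ✓
(deploy, qa_pass): deploy overlapped-by qa_pass ✓
(deploy, snapshot): deploy overlapped-by snapshot ✓
(deploy, soundcheck): deploy overlapped-by soundcheck ✓
(handoff, backup): handoff overlapped-by backup ✓
(ingest, deploy): ingest overlapped-by deploy ✓
(ingest, qa_pass): ingest overlapped-by qa_pass ✓
(ingest, soundcheck): ingest overlapped-by soundcheck ✓
(interview, deploy): interview overlapped-by deploy ✓
(interview, ingest): interview overlapped-by ingest ✓
(planning, interview): planning overlapped-by interview ✓
(planning, rehearsal): planning overlapped-by rehearsal ✓
(rehearsal, deploy): rehearsal overlapped-by deploy ✓
(rehearsal, ingest): rehearsal overlapped-by ingest ✓
(rehearsal, soundcheck): rehearsal overlapped-by soundcheck ✓
(snapshot, backup): snapshot overlapped-by backup ✓
(snapshot, handoff): snapshot overlapped-by handoff ✓
(soundcheck, handoff): soundcheck overlapped-by handoff ✓
(soundcheck, qa_pass): soundcheck overlapped-by qa_pass ✓
(soundcheck, snapshot): soundcheck overlapped-by snapshot ✓
(soundcheck, sync_call): soundcheck overlapped-by sync_call ✓
(sync_call, backup): sync_call overlapped-by backup ✓
(sync_call, handoff): sync_call overlapped-by handoff ✓
Count: 24.

24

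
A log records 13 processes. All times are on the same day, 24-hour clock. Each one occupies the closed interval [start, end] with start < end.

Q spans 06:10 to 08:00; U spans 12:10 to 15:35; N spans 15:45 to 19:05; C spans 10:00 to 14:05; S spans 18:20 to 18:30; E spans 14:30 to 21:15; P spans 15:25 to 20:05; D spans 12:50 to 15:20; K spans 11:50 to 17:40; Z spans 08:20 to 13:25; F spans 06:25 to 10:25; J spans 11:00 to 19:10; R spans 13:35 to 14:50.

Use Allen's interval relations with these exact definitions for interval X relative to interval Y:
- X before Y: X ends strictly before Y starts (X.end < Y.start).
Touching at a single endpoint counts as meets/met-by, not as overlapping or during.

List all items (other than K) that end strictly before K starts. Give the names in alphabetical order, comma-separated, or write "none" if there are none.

F, Q

Target K = [11:50, 17:40].
C [10:00, 14:05] → overlaps → no.
D [12:50, 15:20] → during → no.
E [14:30, 21:15] → overlapped-by → no.
F [06:25, 10:25] → before → yes.
J [11:00, 19:10] → contains → no.
N [15:45, 19:05] → overlapped-by → no.
P [15:25, 20:05] → overlapped-by → no.
Q [06:10, 08:00] → before → yes.
R [13:35, 14:50] → during → no.
S [18:20, 18:30] → after → no.
U [12:10, 15:35] → during → no.
Z [08:20, 13:25] → overlaps → no.
Result: F, Q.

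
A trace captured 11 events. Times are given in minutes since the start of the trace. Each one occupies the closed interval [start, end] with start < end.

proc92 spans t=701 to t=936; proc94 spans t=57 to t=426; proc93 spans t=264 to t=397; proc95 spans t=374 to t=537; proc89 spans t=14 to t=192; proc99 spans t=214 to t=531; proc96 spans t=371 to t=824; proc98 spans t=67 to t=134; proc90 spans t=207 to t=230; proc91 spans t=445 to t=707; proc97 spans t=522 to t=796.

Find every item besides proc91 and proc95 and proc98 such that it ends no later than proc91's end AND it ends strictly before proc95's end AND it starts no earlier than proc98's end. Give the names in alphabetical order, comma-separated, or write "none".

proc90, proc93, proc99

Conditions: its end is no later than proc91's end (X.end <= t=707) AND its end is strictly before proc95's end (X.end < t=537) AND its start is no earlier than proc98's end (X.start >= t=134).
proc89: end t=192 <= t=707? ✓; end t=192 < t=537? ✓; start t=14 >= t=134? ✗ → no.
proc90: end t=230 <= t=707? ✓; end t=230 < t=537? ✓; start t=207 >= t=134? ✓ → yes.
proc92: end t=936 <= t=707? ✗; end t=936 < t=537? ✗; start t=701 >= t=134? ✓ → no.
proc93: end t=397 <= t=707? ✓; end t=397 < t=537? ✓; start t=264 >= t=134? ✓ → yes.
proc94: end t=426 <= t=707? ✓; end t=426 < t=537? ✓; start t=57 >= t=134? ✗ → no.
proc96: end t=824 <= t=707? ✗; end t=824 < t=537? ✗; start t=371 >= t=134? ✓ → no.
proc97: end t=796 <= t=707? ✗; end t=796 < t=537? ✗; start t=522 >= t=134? ✓ → no.
proc99: end t=531 <= t=707? ✓; end t=531 < t=537? ✓; start t=214 >= t=134? ✓ → yes.
Result: proc90, proc93, proc99.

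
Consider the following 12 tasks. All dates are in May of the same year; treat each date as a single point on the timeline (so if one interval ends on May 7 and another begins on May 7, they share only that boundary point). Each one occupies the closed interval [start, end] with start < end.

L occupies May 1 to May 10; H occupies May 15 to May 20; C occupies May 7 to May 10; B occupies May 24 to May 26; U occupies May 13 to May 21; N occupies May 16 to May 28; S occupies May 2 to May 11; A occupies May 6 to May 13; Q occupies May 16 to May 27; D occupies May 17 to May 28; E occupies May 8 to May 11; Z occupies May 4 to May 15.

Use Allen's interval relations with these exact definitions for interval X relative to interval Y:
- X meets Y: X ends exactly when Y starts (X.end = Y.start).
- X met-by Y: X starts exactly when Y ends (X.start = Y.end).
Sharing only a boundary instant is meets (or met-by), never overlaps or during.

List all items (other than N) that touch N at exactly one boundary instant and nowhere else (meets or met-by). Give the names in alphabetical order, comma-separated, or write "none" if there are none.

none

Target N = [May 16, May 28].
A [May 6, May 13] → before → no.
B [May 24, May 26] → during → no.
C [May 7, May 10] → before → no.
D [May 17, May 28] → finishes → no.
E [May 8, May 11] → before → no.
H [May 15, May 20] → overlaps → no.
L [May 1, May 10] → before → no.
Q [May 16, May 27] → starts → no.
S [May 2, May 11] → before → no.
U [May 13, May 21] → overlaps → no.
Z [May 4, May 15] → before → no.
Result: none.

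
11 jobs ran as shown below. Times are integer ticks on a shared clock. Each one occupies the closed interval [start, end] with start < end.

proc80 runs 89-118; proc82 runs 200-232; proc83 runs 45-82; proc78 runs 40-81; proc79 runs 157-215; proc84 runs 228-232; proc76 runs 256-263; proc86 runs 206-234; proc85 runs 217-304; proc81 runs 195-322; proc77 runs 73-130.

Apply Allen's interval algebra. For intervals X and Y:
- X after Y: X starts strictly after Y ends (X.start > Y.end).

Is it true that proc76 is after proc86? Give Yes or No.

Yes

proc76 = [256, 263], proc86 = [206, 234].
Actual relation of proc76 to proc86: after.
Asked whether 'after' holds → Yes.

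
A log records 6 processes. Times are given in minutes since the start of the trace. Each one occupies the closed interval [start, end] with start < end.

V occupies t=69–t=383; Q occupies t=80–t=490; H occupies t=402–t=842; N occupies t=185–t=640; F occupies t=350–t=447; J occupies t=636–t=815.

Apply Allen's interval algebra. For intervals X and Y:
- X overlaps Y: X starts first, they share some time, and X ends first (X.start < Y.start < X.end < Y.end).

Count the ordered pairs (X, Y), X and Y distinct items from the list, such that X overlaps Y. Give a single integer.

Checking all 30 ordered pairs for relation 'overlaps'; matching pairs in alphabetical order:
(F, H): F overlaps H ✓
(N, H): N overlaps H ✓
(N, J): N overlaps J ✓
(Q, H): Q overlaps H ✓
(Q, N): Q overlaps N ✓
(V, F): V overlaps F ✓
(V, N): V overlaps N ✓
(V, Q): V overlaps Q ✓
Count: 8.

8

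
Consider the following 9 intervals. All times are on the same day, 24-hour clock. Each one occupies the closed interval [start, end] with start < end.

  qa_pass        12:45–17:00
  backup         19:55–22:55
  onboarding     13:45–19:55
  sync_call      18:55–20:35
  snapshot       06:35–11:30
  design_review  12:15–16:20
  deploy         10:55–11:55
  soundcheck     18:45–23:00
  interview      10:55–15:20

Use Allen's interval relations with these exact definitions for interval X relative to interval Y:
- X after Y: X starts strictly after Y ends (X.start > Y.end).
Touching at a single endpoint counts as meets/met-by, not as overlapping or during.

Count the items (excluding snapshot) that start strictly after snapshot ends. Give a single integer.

Target snapshot = [06:35, 11:30].
backup [19:55, 22:55] → after → counts.
deploy [10:55, 11:55] → overlapped-by → no.
design_review [12:15, 16:20] → after → counts.
interview [10:55, 15:20] → overlapped-by → no.
onboarding [13:45, 19:55] → after → counts.
qa_pass [12:45, 17:00] → after → counts.
soundcheck [18:45, 23:00] → after → counts.
sync_call [18:55, 20:35] → after → counts.
Total: 6.

6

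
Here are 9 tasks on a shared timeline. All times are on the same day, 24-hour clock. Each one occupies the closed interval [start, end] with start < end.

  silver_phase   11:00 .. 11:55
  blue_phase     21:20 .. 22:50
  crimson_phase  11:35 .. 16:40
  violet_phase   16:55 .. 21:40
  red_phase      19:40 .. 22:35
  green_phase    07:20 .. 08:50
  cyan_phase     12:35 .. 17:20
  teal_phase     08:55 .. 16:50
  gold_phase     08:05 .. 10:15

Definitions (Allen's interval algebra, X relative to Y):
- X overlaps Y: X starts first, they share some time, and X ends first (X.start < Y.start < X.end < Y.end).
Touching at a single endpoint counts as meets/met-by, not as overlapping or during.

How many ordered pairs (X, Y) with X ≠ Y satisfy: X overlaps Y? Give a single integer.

Checking all 72 ordered pairs for relation 'overlaps'; matching pairs in alphabetical order:
(crimson_phase, cyan_phase): crimson_phase overlaps cyan_phase ✓
(cyan_phase, violet_phase): cyan_phase overlaps violet_phase ✓
(gold_phase, teal_phase): gold_phase overlaps teal_phase ✓
(green_phase, gold_phase): green_phase overlaps gold_phase ✓
(red_phase, blue_phase): red_phase overlaps blue_phase ✓
(silver_phase, crimson_phase): silver_phase overlaps crimson_phase ✓
(teal_phase, cyan_phase): teal_phase overlaps cyan_phase ✓
(violet_phase, blue_phase): violet_phase overlaps blue_phase ✓
(violet_phase, red_phase): violet_phase overlaps red_phase ✓
Count: 9.

9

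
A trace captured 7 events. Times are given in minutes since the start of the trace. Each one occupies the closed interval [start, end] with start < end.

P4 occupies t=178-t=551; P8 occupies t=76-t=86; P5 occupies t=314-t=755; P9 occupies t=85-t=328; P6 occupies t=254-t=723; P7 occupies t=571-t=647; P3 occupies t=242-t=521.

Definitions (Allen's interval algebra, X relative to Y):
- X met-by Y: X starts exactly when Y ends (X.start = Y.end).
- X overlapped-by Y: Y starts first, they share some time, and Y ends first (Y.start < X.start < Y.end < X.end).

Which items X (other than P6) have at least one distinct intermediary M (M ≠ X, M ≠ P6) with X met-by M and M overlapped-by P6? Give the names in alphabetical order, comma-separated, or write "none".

none

Target P6 = [t=254, t=723].
Intermediaries M with M overlapped-by P6: P5.
Via P5 — items with X met-by P5: none.
Union: none.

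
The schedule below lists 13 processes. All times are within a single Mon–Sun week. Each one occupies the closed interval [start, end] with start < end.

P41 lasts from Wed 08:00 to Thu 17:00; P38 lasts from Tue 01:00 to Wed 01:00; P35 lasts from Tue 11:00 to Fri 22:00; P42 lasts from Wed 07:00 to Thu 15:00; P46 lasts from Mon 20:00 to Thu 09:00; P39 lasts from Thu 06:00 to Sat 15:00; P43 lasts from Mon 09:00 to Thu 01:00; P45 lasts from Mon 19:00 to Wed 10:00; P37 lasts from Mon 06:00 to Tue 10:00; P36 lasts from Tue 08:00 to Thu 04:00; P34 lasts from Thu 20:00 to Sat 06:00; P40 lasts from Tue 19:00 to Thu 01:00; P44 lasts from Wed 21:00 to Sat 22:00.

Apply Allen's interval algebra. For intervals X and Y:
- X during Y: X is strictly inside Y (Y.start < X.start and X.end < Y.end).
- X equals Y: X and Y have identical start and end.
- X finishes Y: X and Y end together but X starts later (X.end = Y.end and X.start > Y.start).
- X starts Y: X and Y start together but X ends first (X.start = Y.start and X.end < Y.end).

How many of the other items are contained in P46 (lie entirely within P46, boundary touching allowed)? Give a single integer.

Target P46 = [Mon 20:00, Thu 09:00].
P34 [Thu 20:00, Sat 06:00] → after → no.
P35 [Tue 11:00, Fri 22:00] → overlapped-by → no.
P36 [Tue 08:00, Thu 04:00] → during → counts.
P37 [Mon 06:00, Tue 10:00] → overlaps → no.
P38 [Tue 01:00, Wed 01:00] → during → counts.
P39 [Thu 06:00, Sat 15:00] → overlapped-by → no.
P40 [Tue 19:00, Thu 01:00] → during → counts.
P41 [Wed 08:00, Thu 17:00] → overlapped-by → no.
P42 [Wed 07:00, Thu 15:00] → overlapped-by → no.
P43 [Mon 09:00, Thu 01:00] → overlaps → no.
P44 [Wed 21:00, Sat 22:00] → overlapped-by → no.
P45 [Mon 19:00, Wed 10:00] → overlaps → no.
Total: 3.

3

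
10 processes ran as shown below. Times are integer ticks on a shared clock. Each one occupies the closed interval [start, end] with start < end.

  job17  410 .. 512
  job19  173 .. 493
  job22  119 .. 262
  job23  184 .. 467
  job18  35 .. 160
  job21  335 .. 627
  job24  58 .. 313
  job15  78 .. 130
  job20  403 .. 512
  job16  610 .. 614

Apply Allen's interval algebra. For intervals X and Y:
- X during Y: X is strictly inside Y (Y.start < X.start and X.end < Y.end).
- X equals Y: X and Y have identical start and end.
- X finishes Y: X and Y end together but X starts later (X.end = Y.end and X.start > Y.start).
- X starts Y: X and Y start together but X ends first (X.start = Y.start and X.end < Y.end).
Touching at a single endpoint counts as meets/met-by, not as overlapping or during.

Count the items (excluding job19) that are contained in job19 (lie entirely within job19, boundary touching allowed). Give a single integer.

Target job19 = [173, 493].
job15 [78, 130] → before → no.
job16 [610, 614] → after → no.
job17 [410, 512] → overlapped-by → no.
job18 [35, 160] → before → no.
job20 [403, 512] → overlapped-by → no.
job21 [335, 627] → overlapped-by → no.
job22 [119, 262] → overlaps → no.
job23 [184, 467] → during → counts.
job24 [58, 313] → overlaps → no.
Total: 1.

1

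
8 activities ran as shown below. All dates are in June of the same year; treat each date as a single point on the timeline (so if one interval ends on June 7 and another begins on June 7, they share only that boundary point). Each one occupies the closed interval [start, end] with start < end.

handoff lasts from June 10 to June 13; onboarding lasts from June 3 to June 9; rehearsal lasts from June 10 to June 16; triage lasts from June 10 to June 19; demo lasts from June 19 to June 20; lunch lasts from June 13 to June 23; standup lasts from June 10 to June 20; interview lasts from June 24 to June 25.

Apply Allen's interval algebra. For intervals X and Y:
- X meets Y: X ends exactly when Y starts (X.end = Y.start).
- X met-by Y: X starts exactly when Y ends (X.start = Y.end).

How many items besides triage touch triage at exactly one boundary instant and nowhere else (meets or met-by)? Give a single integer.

Target triage = [June 10, June 19].
demo [June 19, June 20] → met-by → counts.
handoff [June 10, June 13] → starts → no.
interview [June 24, June 25] → after → no.
lunch [June 13, June 23] → overlapped-by → no.
onboarding [June 3, June 9] → before → no.
rehearsal [June 10, June 16] → starts → no.
standup [June 10, June 20] → started-by → no.
Total: 1.

1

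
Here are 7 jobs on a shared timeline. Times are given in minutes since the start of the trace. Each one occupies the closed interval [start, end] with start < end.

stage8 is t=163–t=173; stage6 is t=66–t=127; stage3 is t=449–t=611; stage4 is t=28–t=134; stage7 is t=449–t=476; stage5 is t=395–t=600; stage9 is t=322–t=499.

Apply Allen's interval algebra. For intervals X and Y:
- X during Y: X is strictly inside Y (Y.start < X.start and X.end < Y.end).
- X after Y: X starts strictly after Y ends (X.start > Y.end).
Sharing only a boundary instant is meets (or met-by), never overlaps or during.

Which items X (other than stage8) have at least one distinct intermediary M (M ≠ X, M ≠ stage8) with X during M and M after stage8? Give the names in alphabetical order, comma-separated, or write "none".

Target stage8 = [t=163, t=173].
Intermediaries M with M after stage8: stage3, stage5, stage7, stage9.
Via stage3 — items with X during stage3: none.
Via stage5 — items with X during stage5: stage7.
Via stage7 — items with X during stage7: none.
Via stage9 — items with X during stage9: stage7.
Union: stage7.

stage7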